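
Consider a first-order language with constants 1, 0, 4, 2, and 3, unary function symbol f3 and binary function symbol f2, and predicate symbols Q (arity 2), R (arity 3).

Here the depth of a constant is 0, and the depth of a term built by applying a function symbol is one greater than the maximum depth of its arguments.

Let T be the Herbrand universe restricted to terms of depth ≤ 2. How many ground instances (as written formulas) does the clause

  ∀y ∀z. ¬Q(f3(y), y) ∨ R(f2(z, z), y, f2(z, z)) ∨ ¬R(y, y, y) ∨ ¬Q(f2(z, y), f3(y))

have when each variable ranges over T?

1600225

Ground terms of depth ≤ 2:
  Let N_k count ground terms of depth at most k. Each non-constant term of depth ≤ k is some function symbol applied to depth-≤(k−1) arguments, giving N_k = 5 + N_{k-1} + N_{k-1}^2.
  N_0 = 5
  N_1 = 5 + 5 + 5^2 = 35
  N_2 = 5 + 35 + 35^2 = 1265
So there are 1265 ground terms available for substitution.
The body mentions every one of the 2 quantified variables; since ground terms form a free algebra, no two substitutions collapse to the same formula.
Number of ground instances = 1265^2 = 1600225.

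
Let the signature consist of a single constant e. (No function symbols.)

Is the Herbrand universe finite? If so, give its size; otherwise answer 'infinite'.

There are no function symbols, so the only ground term is the single constant.
The Herbrand universe is {e}, finite with 1 element.

1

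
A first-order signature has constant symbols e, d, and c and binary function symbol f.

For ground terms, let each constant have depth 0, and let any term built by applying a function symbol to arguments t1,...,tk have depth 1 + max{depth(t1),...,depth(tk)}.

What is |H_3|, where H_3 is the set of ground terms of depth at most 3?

21612

Let N_k count ground terms of depth at most k. Each non-constant term of depth ≤ k is some function symbol applied to depth-≤(k−1) arguments, giving N_k = 3 + N_{k-1}^2.
N_0 = 3
N_1 = 3 + 3^2 = 12
N_2 = 3 + 12^2 = 147
N_3 = 3 + 147^2 = 21612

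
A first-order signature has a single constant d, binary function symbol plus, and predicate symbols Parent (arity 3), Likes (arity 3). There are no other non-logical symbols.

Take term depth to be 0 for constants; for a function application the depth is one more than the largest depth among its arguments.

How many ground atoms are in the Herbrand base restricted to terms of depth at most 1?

First count ground terms of depth ≤ 1.
Count level by level. With function symbols plus/2, the terms of depth ≤ k are the 1 constant together with each function applied to depth-≤(k−1) tuples, so N_k = 1 + N_{k-1}^2.
N_0 = 1
N_1 = 1 + 1^2 = 2
Explicitly: d, plus(d, d).
So |H| = 2.
Each predicate of arity r yields |H|^r ground atoms (one per choice of an r-tuple from H):
  Parent: 2^3 = 8;  Likes: 2^3 = 8
Total ground atoms: 8 + 8 = 16.

16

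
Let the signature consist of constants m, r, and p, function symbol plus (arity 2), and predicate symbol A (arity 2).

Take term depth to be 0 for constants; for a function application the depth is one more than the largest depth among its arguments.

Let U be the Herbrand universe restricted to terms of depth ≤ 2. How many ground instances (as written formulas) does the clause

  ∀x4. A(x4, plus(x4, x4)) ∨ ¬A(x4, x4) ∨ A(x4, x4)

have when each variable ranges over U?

147

Ground terms of depth ≤ 2:
  If N_k denotes the number of depth-≤k ground terms, the 3 constants give N_0 = 3, and each function symbol of arity r contributes N_{k-1}^r new terms at level k: N_k = 3 + N_{k-1}^2.
  N_0 = 3
  N_1 = 3 + 3^2 = 12
  N_2 = 3 + 12^2 = 147
So there are 147 ground terms available for substitution.
The variable x4 ranges independently over the available ground terms, and distinct assignments produce distinct instances.
Number of ground instances = 147.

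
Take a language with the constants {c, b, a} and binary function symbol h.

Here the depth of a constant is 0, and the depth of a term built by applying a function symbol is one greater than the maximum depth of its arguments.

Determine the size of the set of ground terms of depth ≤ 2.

Let N_k = |{terms of depth ≤ k}|. Then N_0 = 3 and N_k = 3 + N_{k-1}^2 for k ≥ 1 (one summand per function symbol, arity giving the exponent).
N_0 = 3
N_1 = 3 + 3^2 = 12
N_2 = 3 + 12^2 = 147

147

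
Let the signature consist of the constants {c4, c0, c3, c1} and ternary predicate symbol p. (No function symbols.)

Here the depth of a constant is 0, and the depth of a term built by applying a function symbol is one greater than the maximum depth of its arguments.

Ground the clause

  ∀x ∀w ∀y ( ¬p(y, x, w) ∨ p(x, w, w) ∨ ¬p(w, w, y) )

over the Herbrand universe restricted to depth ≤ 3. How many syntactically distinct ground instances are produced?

64

Ground terms of depth ≤ 3:
  With no function symbols every ground term is a constant, so there are exactly 4 ground terms at every depth bound.
  N_0 = 4
  N_1 = 4
  N_2 = 4
  N_3 = 4
So there are 4 ground terms available for substitution.
There are 3 variables to instantiate (x, w, y), each occurring in at least one literal, so different choices give different ground instances.
Number of ground instances = 4^3 = 64.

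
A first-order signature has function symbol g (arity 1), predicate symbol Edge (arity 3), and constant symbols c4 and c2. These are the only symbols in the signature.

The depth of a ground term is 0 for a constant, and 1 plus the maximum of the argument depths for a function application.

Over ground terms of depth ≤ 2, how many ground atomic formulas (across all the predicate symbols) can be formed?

216

First count ground terms of depth ≤ 2.
Write N_k for the number of ground terms of depth ≤ k. A term of depth ≤ k is either a constant or a function symbol applied to arguments of depth ≤ k−1, so N_k = 2 + N_{k-1}.
N_0 = 2
N_1 = 2 + 2 = 4
N_2 = 2 + 4 = 6
Explicitly: c4, c2, g(c4), g(c2), g(g(c4)), g(g(c2)).
So |H| = 6.
Each predicate of arity r yields |H|^r ground atoms (one per choice of an r-tuple from H):
  Edge: 6^3 = 216
Total ground atoms: 216.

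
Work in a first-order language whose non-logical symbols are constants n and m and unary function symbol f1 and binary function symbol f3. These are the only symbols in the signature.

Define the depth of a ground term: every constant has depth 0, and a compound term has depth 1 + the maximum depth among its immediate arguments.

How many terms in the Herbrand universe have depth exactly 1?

If N_k denotes the number of depth-≤k ground terms, the 2 constants give N_0 = 2, and each function symbol of arity r contributes N_{k-1}^r new terms at level k: N_k = 2 + N_{k-1} + N_{k-1}^2.
N_0 = 2
N_1 = 2 + 2 + 2^2 = 8
Terms of depth exactly 1: N_1 − N_0 = 8 − 2 = 6.

6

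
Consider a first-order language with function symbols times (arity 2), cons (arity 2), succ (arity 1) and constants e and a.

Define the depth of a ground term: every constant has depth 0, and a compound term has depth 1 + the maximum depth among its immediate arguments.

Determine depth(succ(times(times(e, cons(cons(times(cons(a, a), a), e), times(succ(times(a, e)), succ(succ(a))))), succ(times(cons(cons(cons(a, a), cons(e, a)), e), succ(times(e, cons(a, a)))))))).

depth(cons(a, a)) = 1 + max(0, 0) = 1
depth(times(cons(a, a), a)) = 1 + max(1, 0) = 2
depth(cons(times(cons(a, a), a), e)) = 1 + max(2, 0) = 3
depth(times(a, e)) = 1 + max(0, 0) = 1
depth(succ(times(a, e))) = 1 + depth(times(a, e)) = 1 + 1 = 2
depth(succ(a)) = 1 + depth(a) = 1 + 0 = 1
depth(succ(succ(a))) = 1 + depth(succ(a)) = 1 + 1 = 2
depth(times(succ(times(a, e)), succ(succ(a)))) = 1 + max(2, 2) = 3
depth(cons(cons(times(cons(a, a), a), e), times(succ(times(a, e)), succ(succ(a))))) = 1 + max(3, 3) = 4
depth(times(e, cons(cons(times(cons(a, a), a), e), times(succ(times(a, e)), succ(succ(a)))))) = 1 + max(0, 4) = 5
depth(cons(e, a)) = 1 + max(0, 0) = 1
depth(cons(cons(a, a), cons(e, a))) = 1 + max(1, 1) = 2
depth(cons(cons(cons(a, a), cons(e, a)), e)) = 1 + max(2, 0) = 3
depth(times(e, cons(a, a))) = 1 + max(0, 1) = 2
depth(succ(times(e, cons(a, a)))) = 1 + depth(times(e, cons(a, a))) = 1 + 2 = 3
depth(times(cons(cons(cons(a, a), cons(e, a)), e), succ(times(e, cons(a, a))))) = 1 + max(3, 3) = 4
depth(succ(times(cons(cons(cons(a, a), cons(e, a)), e), succ(times(e, cons(a, a)))))) = 1 + depth(times(cons(cons(cons(a, a), cons(e, a)), e), succ(times(e, cons(a, a))))) = 1 + 4 = 5
depth(times(times(e, cons(cons(times(cons(a, a), a), e), times(succ(times(a, e)), succ(succ(a))))), succ(times(cons(cons(cons(a, a), cons(e, a)), e), succ(times(e, cons(a, a))))))) = 1 + max(5, 5) = 6
depth(succ(times(times(e, cons(cons(times(cons(a, a), a), e), times(succ(times(a, e)), succ(succ(a))))), succ(times(cons(cons(cons(a, a), cons(e, a)), e), succ(times(e, cons(a, a)))))))) = 1 + depth(times(times(e, cons(cons(times(cons(a, a), a), e), times(succ(times(a, e)), succ(succ(a))))), succ(times(cons(cons(cons(a, a), cons(e, a)), e), succ(times(e, cons(a, a))))))) = 1 + 6 = 7

7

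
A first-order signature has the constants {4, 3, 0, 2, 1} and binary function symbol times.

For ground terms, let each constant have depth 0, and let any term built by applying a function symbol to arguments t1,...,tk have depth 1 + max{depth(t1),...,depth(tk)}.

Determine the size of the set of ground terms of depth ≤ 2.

905

Count level by level. With function symbols times/2, the terms of depth ≤ k are the 5 constants together with each function applied to depth-≤(k−1) tuples, so N_k = 5 + N_{k-1}^2.
N_0 = 5
N_1 = 5 + 5^2 = 30
N_2 = 5 + 30^2 = 905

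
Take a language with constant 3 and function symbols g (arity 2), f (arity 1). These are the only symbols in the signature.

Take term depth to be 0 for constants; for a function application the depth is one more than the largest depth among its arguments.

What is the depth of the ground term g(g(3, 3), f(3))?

depth(g(3, 3)) = 1 + max(0, 0) = 1
depth(f(3)) = 1 + depth(3) = 1 + 0 = 1
depth(g(g(3, 3), f(3))) = 1 + max(1, 1) = 2

2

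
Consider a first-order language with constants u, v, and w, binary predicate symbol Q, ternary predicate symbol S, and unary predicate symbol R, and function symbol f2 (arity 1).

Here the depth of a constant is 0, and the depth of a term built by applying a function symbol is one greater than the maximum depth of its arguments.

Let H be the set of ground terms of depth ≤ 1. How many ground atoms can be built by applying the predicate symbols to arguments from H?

First count ground terms of depth ≤ 1.
Let N_k count ground terms of depth at most k. Each non-constant term of depth ≤ k is some function symbol applied to depth-≤(k−1) arguments, giving N_k = 3 + N_{k-1}.
N_0 = 3
N_1 = 3 + 3 = 6
Explicitly: u, v, w, f2(u), f2(v), f2(w).
So |H| = 6.
A ground atom is a predicate applied to a tuple of terms from H, so the count is the sum over predicates of |H|^arity:
  Q: 6^2 = 36;  S: 6^3 = 216;  R: 6
Total ground atoms: 36 + 216 + 6 = 258.

258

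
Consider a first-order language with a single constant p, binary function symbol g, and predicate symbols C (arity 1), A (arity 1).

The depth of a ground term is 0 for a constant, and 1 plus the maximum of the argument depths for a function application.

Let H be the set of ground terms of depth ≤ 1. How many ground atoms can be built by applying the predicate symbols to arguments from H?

4

First count ground terms of depth ≤ 1.
Let N_k = |{terms of depth ≤ k}|. Then N_0 = 1 and N_k = 1 + N_{k-1}^2 for k ≥ 1 (one summand per function symbol, arity giving the exponent).
N_0 = 1
N_1 = 1 + 1^2 = 2
Explicitly: p, g(p, p).
So |H| = 2.
For each predicate symbol, the number of ground atoms is |H| raised to its arity; summing:
  C: 2;  A: 2
Total ground atoms: 2 + 2 = 4.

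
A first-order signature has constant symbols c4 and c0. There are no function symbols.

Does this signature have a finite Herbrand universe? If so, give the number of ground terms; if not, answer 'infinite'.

There are no function symbols, so every ground term is one of the 2 constants.
The Herbrand universe is {c4, c0}, which is finite with 2 elements.

2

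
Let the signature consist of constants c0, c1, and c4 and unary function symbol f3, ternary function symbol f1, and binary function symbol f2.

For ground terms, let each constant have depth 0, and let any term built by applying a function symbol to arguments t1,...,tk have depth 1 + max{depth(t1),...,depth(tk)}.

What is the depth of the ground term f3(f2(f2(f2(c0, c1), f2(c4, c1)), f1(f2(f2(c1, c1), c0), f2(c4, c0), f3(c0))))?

5

depth(f2(c0, c1)) = 1 + max(0, 0) = 1
depth(f2(c4, c1)) = 1 + max(0, 0) = 1
depth(f2(f2(c0, c1), f2(c4, c1))) = 1 + max(1, 1) = 2
depth(f2(c1, c1)) = 1 + max(0, 0) = 1
depth(f2(f2(c1, c1), c0)) = 1 + max(1, 0) = 2
depth(f2(c4, c0)) = 1 + max(0, 0) = 1
depth(f3(c0)) = 1 + depth(c0) = 1 + 0 = 1
depth(f1(f2(f2(c1, c1), c0), f2(c4, c0), f3(c0))) = 1 + max(2, 1, 1) = 3
depth(f2(f2(f2(c0, c1), f2(c4, c1)), f1(f2(f2(c1, c1), c0), f2(c4, c0), f3(c0)))) = 1 + max(2, 3) = 4
depth(f3(f2(f2(f2(c0, c1), f2(c4, c1)), f1(f2(f2(c1, c1), c0), f2(c4, c0), f3(c0))))) = 1 + depth(f2(f2(f2(c0, c1), f2(c4, c1)), f1(f2(f2(c1, c1), c0), f2(c4, c0), f3(c0)))) = 1 + 4 = 5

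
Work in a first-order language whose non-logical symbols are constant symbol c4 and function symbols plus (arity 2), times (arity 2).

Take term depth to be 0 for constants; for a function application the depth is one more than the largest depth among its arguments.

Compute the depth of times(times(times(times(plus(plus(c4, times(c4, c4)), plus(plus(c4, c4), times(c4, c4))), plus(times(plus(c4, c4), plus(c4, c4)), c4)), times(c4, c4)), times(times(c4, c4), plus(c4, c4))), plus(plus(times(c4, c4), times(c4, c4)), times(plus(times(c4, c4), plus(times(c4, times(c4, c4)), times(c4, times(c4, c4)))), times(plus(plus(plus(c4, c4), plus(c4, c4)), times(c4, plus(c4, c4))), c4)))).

depth(times(c4, c4)) = 1 + max(0, 0) = 1
depth(plus(c4, times(c4, c4))) = 1 + max(0, 1) = 2
depth(plus(c4, c4)) = 1 + max(0, 0) = 1
depth(plus(plus(c4, c4), times(c4, c4))) = 1 + max(1, 1) = 2
depth(plus(plus(c4, times(c4, c4)), plus(plus(c4, c4), times(c4, c4)))) = 1 + max(2, 2) = 3
depth(times(plus(c4, c4), plus(c4, c4))) = 1 + max(1, 1) = 2
depth(plus(times(plus(c4, c4), plus(c4, c4)), c4)) = 1 + max(2, 0) = 3
depth(times(plus(plus(c4, times(c4, c4)), plus(plus(c4, c4), times(c4, c4))), plus(times(plus(c4, c4), plus(c4, c4)), c4))) = 1 + max(3, 3) = 4
depth(times(times(plus(plus(c4, times(c4, c4)), plus(plus(c4, c4), times(c4, c4))), plus(times(plus(c4, c4), plus(c4, c4)), c4)), times(c4, c4))) = 1 + max(4, 1) = 5
depth(times(times(c4, c4), plus(c4, c4))) = 1 + max(1, 1) = 2
depth(times(times(times(plus(plus(c4, times(c4, c4)), plus(plus(c4, c4), times(c4, c4))), plus(times(plus(c4, c4), plus(c4, c4)), c4)), times(c4, c4)), times(times(c4, c4), plus(c4, c4)))) = 1 + max(5, 2) = 6
depth(plus(times(c4, c4), times(c4, c4))) = 1 + max(1, 1) = 2
depth(times(c4, times(c4, c4))) = 1 + max(0, 1) = 2
depth(plus(times(c4, times(c4, c4)), times(c4, times(c4, c4)))) = 1 + max(2, 2) = 3
depth(plus(times(c4, c4), plus(times(c4, times(c4, c4)), times(c4, times(c4, c4))))) = 1 + max(1, 3) = 4
depth(plus(plus(c4, c4), plus(c4, c4))) = 1 + max(1, 1) = 2
depth(times(c4, plus(c4, c4))) = 1 + max(0, 1) = 2
depth(plus(plus(plus(c4, c4), plus(c4, c4)), times(c4, plus(c4, c4)))) = 1 + max(2, 2) = 3
depth(times(plus(plus(plus(c4, c4), plus(c4, c4)), times(c4, plus(c4, c4))), c4)) = 1 + max(3, 0) = 4
depth(times(plus(times(c4, c4), plus(times(c4, times(c4, c4)), times(c4, times(c4, c4)))), times(plus(plus(plus(c4, c4), plus(c4, c4)), times(c4, plus(c4, c4))), c4))) = 1 + max(4, 4) = 5
depth(plus(plus(times(c4, c4), times(c4, c4)), times(plus(times(c4, c4), plus(times(c4, times(c4, c4)), times(c4, times(c4, c4)))), times(plus(plus(plus(c4, c4), plus(c4, c4)), times(c4, plus(c4, c4))), c4)))) = 1 + max(2, 5) = 6
depth(times(times(times(times(plus(plus(c4, times(c4, c4)), plus(plus(c4, c4), times(c4, c4))), plus(times(plus(c4, c4), plus(c4, c4)), c4)), times(c4, c4)), times(times(c4, c4), plus(c4, c4))), plus(plus(times(c4, c4), times(c4, c4)), times(plus(times(c4, c4), plus(times(c4, times(c4, c4)), times(c4, times(c4, c4)))), times(plus(plus(plus(c4, c4), plus(c4, c4)), times(c4, plus(c4, c4))), c4))))) = 1 + max(6, 6) = 7

7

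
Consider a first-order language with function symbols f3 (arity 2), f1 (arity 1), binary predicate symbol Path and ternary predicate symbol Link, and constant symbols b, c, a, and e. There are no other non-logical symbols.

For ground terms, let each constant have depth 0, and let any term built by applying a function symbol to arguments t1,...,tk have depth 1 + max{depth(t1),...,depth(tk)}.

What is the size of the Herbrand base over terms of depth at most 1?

First count ground terms of depth ≤ 1.
If N_k denotes the number of depth-≤k ground terms, the 4 constants give N_0 = 4, and each function symbol of arity r contributes N_{k-1}^r new terms at level k: N_k = 4 + N_{k-1}^2 + N_{k-1}.
N_0 = 4
N_1 = 4 + 4^2 + 4 = 24
So |H| = 24.
A ground atom is a predicate applied to a tuple of terms from H, so the count is the sum over predicates of |H|^arity:
  Path: 24^2 = 576;  Link: 24^3 = 13824
Total ground atoms: 576 + 13824 = 14400.

14400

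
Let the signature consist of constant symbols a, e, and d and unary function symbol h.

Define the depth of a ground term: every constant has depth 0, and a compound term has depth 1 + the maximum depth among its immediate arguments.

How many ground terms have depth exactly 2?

3

Let N_k count ground terms of depth at most k. Each non-constant term of depth ≤ k is some function symbol applied to depth-≤(k−1) arguments, giving N_k = 3 + N_{k-1}.
N_0 = 3
N_1 = 3 + 3 = 6
N_2 = 3 + 6 = 9
Terms of depth exactly 2: N_2 − N_1 = 9 − 6 = 3.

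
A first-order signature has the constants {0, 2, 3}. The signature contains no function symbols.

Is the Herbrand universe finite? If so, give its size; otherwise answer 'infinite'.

There are no function symbols, so every ground term is one of the 3 constants.
The Herbrand universe is {0, 2, 3}, which is finite with 3 elements.

3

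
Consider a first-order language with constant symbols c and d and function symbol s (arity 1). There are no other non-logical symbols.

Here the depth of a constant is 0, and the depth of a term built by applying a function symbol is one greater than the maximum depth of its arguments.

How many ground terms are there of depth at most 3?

Write N_k for the number of ground terms of depth ≤ k. A term of depth ≤ k is either a constant or a function symbol applied to arguments of depth ≤ k−1, so N_k = 2 + N_{k-1}.
N_0 = 2
N_1 = 2 + 2 = 4
N_2 = 2 + 4 = 6
N_3 = 2 + 6 = 8
Explicitly: c, d, s(c), s(d), s(s(c)), s(s(d)), s(s(s(c))), s(s(s(d))).

8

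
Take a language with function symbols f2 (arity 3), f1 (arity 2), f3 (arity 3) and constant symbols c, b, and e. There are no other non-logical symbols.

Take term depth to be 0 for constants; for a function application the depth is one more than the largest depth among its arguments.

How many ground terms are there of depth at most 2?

If N_k denotes the number of depth-≤k ground terms, the 3 constants give N_0 = 3, and each function symbol of arity r contributes N_{k-1}^r new terms at level k: N_k = 3 + N_{k-1}^3 + N_{k-1}^2 + N_{k-1}^3.
N_0 = 3
N_1 = 3 + 3^3 + 3^2 + 3^3 = 66
N_2 = 3 + 66^3 + 66^2 + 66^3 = 579351

579351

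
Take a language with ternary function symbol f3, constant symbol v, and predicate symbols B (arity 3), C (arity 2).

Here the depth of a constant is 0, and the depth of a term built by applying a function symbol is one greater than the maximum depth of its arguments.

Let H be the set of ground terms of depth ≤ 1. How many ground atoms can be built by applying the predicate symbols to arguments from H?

12

First count ground terms of depth ≤ 1.
Let N_k = |{terms of depth ≤ k}|. Then N_0 = 1 and N_k = 1 + N_{k-1}^3 for k ≥ 1 (one summand per function symbol, arity giving the exponent).
N_0 = 1
N_1 = 1 + 1^3 = 2
So |H| = 2.
A ground atom is a predicate applied to a tuple of terms from H, so the count is the sum over predicates of |H|^arity:
  B: 2^3 = 8;  C: 2^2 = 4
Total ground atoms: 8 + 4 = 12.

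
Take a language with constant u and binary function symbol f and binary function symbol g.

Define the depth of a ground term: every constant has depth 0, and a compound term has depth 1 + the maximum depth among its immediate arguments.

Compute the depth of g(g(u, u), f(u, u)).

2

depth(g(u, u)) = 1 + max(0, 0) = 1
depth(f(u, u)) = 1 + max(0, 0) = 1
depth(g(g(u, u), f(u, u))) = 1 + max(1, 1) = 2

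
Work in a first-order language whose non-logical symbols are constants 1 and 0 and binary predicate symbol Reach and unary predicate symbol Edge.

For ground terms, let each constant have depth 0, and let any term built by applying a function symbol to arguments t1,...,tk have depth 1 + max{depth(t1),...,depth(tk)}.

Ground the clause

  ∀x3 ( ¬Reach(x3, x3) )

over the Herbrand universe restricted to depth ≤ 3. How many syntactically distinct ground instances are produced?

Ground terms of depth ≤ 3:
  With no function symbols every ground term is a constant, so there are exactly 2 ground terms at every depth bound.
  N_0 = 2
  N_1 = 2
  N_2 = 2
  N_3 = 2
So there are 2 ground terms available for substitution.
The clause has 1 distinct variable (x3), which appears in the body. In the free term algebra distinct substitutions yield syntactically distinct ground instances.
Number of ground instances = 2.

2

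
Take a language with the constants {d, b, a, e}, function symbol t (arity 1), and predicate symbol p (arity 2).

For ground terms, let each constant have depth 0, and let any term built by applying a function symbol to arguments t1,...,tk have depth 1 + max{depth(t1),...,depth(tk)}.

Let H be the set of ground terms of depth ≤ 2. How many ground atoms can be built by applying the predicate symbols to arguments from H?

144

First count ground terms of depth ≤ 2.
Write N_k for the number of ground terms of depth ≤ k. A term of depth ≤ k is either a constant or a function symbol applied to arguments of depth ≤ k−1, so N_k = 4 + N_{k-1}.
N_0 = 4
N_1 = 4 + 4 = 8
N_2 = 4 + 8 = 12
Explicitly: d, b, a, e, t(d), t(b), t(a), t(e), t(t(d)), t(t(b)), t(t(a)), t(t(e)).
So |H| = 12.
A ground atom is a predicate applied to a tuple of terms from H, so the count is the sum over predicates of |H|^arity:
  p: 12^2 = 144
Total ground atoms: 144.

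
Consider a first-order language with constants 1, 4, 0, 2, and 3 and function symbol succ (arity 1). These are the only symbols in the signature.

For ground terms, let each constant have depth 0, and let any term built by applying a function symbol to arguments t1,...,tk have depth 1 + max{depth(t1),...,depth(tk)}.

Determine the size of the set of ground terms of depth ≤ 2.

15

Write N_k for the number of ground terms of depth ≤ k. A term of depth ≤ k is either a constant or a function symbol applied to arguments of depth ≤ k−1, so N_k = 5 + N_{k-1}.
N_0 = 5
N_1 = 5 + 5 = 10
N_2 = 5 + 10 = 15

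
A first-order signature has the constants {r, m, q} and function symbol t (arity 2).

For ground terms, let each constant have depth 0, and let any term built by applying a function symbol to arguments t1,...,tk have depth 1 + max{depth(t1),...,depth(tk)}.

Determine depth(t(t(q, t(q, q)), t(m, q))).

depth(t(q, q)) = 1 + max(0, 0) = 1
depth(t(q, t(q, q))) = 1 + max(0, 1) = 2
depth(t(m, q)) = 1 + max(0, 0) = 1
depth(t(t(q, t(q, q)), t(m, q))) = 1 + max(2, 1) = 3

3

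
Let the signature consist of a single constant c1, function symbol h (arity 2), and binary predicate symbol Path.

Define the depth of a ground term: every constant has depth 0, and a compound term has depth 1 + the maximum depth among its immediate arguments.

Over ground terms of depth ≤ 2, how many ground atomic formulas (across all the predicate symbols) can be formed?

First count ground terms of depth ≤ 2.
Write N_k for the number of ground terms of depth ≤ k. A term of depth ≤ k is either a constant or a function symbol applied to arguments of depth ≤ k−1, so N_k = 1 + N_{k-1}^2.
N_0 = 1
N_1 = 1 + 1^2 = 2
N_2 = 1 + 2^2 = 5
Explicitly: c1, h(c1, c1), h(c1, h(c1, c1)), h(h(c1, c1), c1), h(h(c1, c1), h(c1, c1)).
So |H| = 5.
Each predicate of arity r yields |H|^r ground atoms (one per choice of an r-tuple from H):
  Path: 5^2 = 25
Total ground atoms: 25.

25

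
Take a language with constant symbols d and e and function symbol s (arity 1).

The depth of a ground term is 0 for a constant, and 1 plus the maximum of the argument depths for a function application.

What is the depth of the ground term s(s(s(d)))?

depth(s(d)) = 1 + depth(d) = 1 + 0 = 1
depth(s(s(d))) = 1 + depth(s(d)) = 1 + 1 = 2
depth(s(s(s(d)))) = 1 + depth(s(s(d))) = 1 + 2 = 3

3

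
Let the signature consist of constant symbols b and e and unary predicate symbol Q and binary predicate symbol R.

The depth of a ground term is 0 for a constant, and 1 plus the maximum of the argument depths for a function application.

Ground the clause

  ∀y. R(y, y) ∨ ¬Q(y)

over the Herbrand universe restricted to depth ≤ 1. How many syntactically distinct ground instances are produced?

2

Ground terms of depth ≤ 1:
  With no function symbols every ground term is a constant, so there are exactly 2 ground terms at every depth bound.
  N_0 = 2
  N_1 = 2
So there are 2 ground terms available for substitution.
The body mentions the single quantified variable y; since ground terms form a free algebra, no two substitutions collapse to the same formula.
Number of ground instances = 2.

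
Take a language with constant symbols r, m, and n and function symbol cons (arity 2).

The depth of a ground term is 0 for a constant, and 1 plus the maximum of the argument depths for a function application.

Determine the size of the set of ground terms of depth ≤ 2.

If N_k denotes the number of depth-≤k ground terms, the 3 constants give N_0 = 3, and each function symbol of arity r contributes N_{k-1}^r new terms at level k: N_k = 3 + N_{k-1}^2.
N_0 = 3
N_1 = 3 + 3^2 = 12
N_2 = 3 + 12^2 = 147

147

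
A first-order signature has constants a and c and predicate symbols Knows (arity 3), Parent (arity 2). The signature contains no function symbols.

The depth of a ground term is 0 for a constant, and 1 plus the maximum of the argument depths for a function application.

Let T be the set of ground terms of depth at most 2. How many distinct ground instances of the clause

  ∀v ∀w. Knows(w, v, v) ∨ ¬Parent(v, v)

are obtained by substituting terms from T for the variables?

4

Ground terms of depth ≤ 2:
  With no function symbols every ground term is a constant, so there are exactly 2 ground terms at every depth bound.
  N_0 = 2
  N_1 = 2
  N_2 = 2
  Explicitly: a, c.
So there are 2 ground terms available for substitution.
The clause has 2 distinct variables (v, w), each appearing in the body. In the free term algebra distinct substitutions yield syntactically distinct ground instances.
Number of ground instances = 2^2 = 4.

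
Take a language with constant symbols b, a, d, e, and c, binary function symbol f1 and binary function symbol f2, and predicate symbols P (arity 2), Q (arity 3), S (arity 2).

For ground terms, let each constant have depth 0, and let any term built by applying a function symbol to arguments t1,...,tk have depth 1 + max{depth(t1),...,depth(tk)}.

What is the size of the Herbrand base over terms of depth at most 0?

175

First count ground terms of depth ≤ 0.
Count level by level. With function symbols f1/2, f2/2, the terms of depth ≤ k are the 5 constants together with each function applied to depth-≤(k−1) tuples, so N_k = 5 + N_{k-1}^2 + N_{k-1}^2.
N_0 = 5
Explicitly: b, a, d, e, c.
So |H| = 5.
Ground atoms are formed by filling each argument slot of a predicate with a term from H, so an r-ary predicate gives |H|^r atoms:
  P: 5^2 = 25;  Q: 5^3 = 125;  S: 5^2 = 25
Total ground atoms: 25 + 125 + 25 = 175.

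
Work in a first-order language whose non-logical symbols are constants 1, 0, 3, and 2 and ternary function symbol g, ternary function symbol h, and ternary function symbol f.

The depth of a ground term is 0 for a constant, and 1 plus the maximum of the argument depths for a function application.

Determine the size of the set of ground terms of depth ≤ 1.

196

If N_k denotes the number of depth-≤k ground terms, the 4 constants give N_0 = 4, and each function symbol of arity r contributes N_{k-1}^r new terms at level k: N_k = 4 + N_{k-1}^3 + N_{k-1}^3 + N_{k-1}^3.
N_0 = 4
N_1 = 4 + 4^3 + 4^3 + 4^3 = 196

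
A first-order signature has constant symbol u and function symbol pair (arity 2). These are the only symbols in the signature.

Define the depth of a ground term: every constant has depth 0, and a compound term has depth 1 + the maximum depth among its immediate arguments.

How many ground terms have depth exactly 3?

21

Let N_k count ground terms of depth at most k. Each non-constant term of depth ≤ k is some function symbol applied to depth-≤(k−1) arguments, giving N_k = 1 + N_{k-1}^2.
N_0 = 1
N_1 = 1 + 1^2 = 2
N_2 = 1 + 2^2 = 5
N_3 = 1 + 5^2 = 26
Terms of depth exactly 3: N_3 − N_2 = 26 − 5 = 21.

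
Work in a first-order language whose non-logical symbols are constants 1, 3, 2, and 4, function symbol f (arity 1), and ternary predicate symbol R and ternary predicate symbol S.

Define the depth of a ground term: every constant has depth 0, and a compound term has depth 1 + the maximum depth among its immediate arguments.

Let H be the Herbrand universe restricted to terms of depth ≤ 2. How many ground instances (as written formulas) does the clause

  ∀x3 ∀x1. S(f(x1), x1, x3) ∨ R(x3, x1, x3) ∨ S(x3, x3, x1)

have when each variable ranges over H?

Ground terms of depth ≤ 2:
  Let N_k count ground terms of depth at most k. Each non-constant term of depth ≤ k is some function symbol applied to depth-≤(k−1) arguments, giving N_k = 4 + N_{k-1}.
  N_0 = 4
  N_1 = 4 + 4 = 8
  N_2 = 4 + 8 = 12
So there are 12 ground terms available for substitution.
There are 2 variables to instantiate (x3, x1), each occurring in at least one literal, so different choices give different ground instances.
Number of ground instances = 12^2 = 144.

144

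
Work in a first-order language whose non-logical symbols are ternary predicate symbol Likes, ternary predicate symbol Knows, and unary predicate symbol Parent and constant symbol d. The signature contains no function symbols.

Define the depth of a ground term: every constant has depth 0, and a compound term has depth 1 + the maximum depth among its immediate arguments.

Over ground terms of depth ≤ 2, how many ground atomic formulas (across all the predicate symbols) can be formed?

3

First count ground terms of depth ≤ 2.
With no function symbols every ground term is a constant, so there is exactly 1 ground term at every depth bound.
N_0 = 1
N_1 = 1
N_2 = 1
Explicitly: d.
So |H| = 1.
Ground atoms are formed by filling each argument slot of a predicate with a term from H, so an r-ary predicate gives |H|^r atoms:
  Likes: 1^3 = 1;  Knows: 1^3 = 1;  Parent: 1
Total ground atoms: 1 + 1 + 1 = 3.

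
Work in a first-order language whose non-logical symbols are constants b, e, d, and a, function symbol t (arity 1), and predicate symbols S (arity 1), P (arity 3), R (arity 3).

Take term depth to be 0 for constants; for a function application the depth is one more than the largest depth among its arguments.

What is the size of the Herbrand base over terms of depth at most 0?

First count ground terms of depth ≤ 0.
Let N_k = |{terms of depth ≤ k}|. Then N_0 = 4 and N_k = 4 + N_{k-1} for k ≥ 1 (one summand per function symbol, arity giving the exponent).
N_0 = 4
Explicitly: b, e, d, a.
So |H| = 4.
Ground atoms are formed by filling each argument slot of a predicate with a term from H, so an r-ary predicate gives |H|^r atoms:
  S: 4;  P: 4^3 = 64;  R: 4^3 = 64
Total ground atoms: 4 + 64 + 64 = 132.

132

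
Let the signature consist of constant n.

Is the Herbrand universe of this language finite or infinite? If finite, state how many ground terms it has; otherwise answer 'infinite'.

1

There are no function symbols, so the only ground term is the single constant.
The Herbrand universe is {n}, finite with 1 element.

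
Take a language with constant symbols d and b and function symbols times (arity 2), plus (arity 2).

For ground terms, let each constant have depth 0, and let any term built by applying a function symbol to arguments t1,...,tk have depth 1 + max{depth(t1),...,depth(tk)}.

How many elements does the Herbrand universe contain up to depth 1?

10

Let N_k count ground terms of depth at most k. Each non-constant term of depth ≤ k is some function symbol applied to depth-≤(k−1) arguments, giving N_k = 2 + N_{k-1}^2 + N_{k-1}^2.
N_0 = 2
N_1 = 2 + 2^2 + 2^2 = 10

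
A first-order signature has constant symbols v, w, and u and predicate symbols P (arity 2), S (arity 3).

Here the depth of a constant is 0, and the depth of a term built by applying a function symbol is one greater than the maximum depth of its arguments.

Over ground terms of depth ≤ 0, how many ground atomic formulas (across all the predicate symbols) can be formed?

36

First count ground terms of depth ≤ 0.
With no function symbols every ground term is a constant, so there are exactly 3 ground terms at every depth bound.
N_0 = 3
Explicitly: v, w, u.
So |H| = 3.
For each predicate symbol, the number of ground atoms is |H| raised to its arity; summing:
  P: 3^2 = 9;  S: 3^3 = 27
Total ground atoms: 9 + 27 = 36.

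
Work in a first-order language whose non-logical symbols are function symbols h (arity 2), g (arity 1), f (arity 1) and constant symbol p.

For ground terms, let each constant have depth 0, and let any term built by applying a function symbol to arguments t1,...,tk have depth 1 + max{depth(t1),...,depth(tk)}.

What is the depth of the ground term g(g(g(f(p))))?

4

depth(f(p)) = 1 + depth(p) = 1 + 0 = 1
depth(g(f(p))) = 1 + depth(f(p)) = 1 + 1 = 2
depth(g(g(f(p)))) = 1 + depth(g(f(p))) = 1 + 2 = 3
depth(g(g(g(f(p))))) = 1 + depth(g(g(f(p)))) = 1 + 3 = 4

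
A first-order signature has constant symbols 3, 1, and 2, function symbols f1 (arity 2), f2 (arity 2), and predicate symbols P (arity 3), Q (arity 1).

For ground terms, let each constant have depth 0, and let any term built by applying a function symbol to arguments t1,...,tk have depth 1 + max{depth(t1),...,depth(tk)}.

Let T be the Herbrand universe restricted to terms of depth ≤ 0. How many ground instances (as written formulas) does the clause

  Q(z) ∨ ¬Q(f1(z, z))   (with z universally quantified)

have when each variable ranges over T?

Ground terms of depth ≤ 0:
  If N_k denotes the number of depth-≤k ground terms, the 3 constants give N_0 = 3, and each function symbol of arity r contributes N_{k-1}^r new terms at level k: N_k = 3 + N_{k-1}^2 + N_{k-1}^2.
  N_0 = 3
So there are 3 ground terms available for substitution.
The clause has 1 distinct variable (z), which appears in the body. In the free term algebra distinct substitutions yield syntactically distinct ground instances.
Number of ground instances = 3.

3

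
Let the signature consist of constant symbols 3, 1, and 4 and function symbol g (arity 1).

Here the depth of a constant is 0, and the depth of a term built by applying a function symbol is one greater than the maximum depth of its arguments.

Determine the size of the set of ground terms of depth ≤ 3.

If N_k denotes the number of depth-≤k ground terms, the 3 constants give N_0 = 3, and each function symbol of arity r contributes N_{k-1}^r new terms at level k: N_k = 3 + N_{k-1}.
N_0 = 3
N_1 = 3 + 3 = 6
N_2 = 3 + 6 = 9
N_3 = 3 + 9 = 12
Explicitly: 3, 1, 4, g(3), g(1), g(4), g(g(3)), g(g(1)), g(g(4)), g(g(g(3))), g(g(g(1))), g(g(g(4))).

12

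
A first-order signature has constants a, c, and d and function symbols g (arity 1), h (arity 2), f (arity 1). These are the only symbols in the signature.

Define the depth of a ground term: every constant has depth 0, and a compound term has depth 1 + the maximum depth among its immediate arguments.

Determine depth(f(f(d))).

2

depth(f(d)) = 1 + depth(d) = 1 + 0 = 1
depth(f(f(d))) = 1 + depth(f(d)) = 1 + 1 = 2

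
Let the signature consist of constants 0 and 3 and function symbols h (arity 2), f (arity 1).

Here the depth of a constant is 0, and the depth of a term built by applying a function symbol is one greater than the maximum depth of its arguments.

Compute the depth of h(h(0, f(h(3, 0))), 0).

depth(h(3, 0)) = 1 + max(0, 0) = 1
depth(f(h(3, 0))) = 1 + depth(h(3, 0)) = 1 + 1 = 2
depth(h(0, f(h(3, 0)))) = 1 + max(0, 2) = 3
depth(h(h(0, f(h(3, 0))), 0)) = 1 + max(3, 0) = 4

4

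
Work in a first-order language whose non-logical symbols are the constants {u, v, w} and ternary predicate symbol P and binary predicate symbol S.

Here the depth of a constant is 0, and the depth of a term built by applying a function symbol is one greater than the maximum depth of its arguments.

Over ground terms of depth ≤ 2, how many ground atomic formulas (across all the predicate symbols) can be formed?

First count ground terms of depth ≤ 2.
With no function symbols every ground term is a constant, so there are exactly 3 ground terms at every depth bound.
N_0 = 3
N_1 = 3
N_2 = 3
So |H| = 3.
For each predicate symbol, the number of ground atoms is |H| raised to its arity; summing:
  P: 3^3 = 27;  S: 3^2 = 9
Total ground atoms: 27 + 9 = 36.

36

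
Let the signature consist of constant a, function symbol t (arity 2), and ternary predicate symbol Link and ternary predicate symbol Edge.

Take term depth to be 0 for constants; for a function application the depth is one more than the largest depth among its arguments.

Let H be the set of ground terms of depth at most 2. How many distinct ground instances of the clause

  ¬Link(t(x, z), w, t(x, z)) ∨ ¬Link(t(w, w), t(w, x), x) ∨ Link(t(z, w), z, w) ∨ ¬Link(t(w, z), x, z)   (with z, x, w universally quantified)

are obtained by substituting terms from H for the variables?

Ground terms of depth ≤ 2:
  Let N_k count ground terms of depth at most k. Each non-constant term of depth ≤ k is some function symbol applied to depth-≤(k−1) arguments, giving N_k = 1 + N_{k-1}^2.
  N_0 = 1
  N_1 = 1 + 1^2 = 2
  N_2 = 1 + 2^2 = 5
So there are 5 ground terms available for substitution.
The clause has 3 distinct variables (z, x, w), each appearing in the body. In the free term algebra distinct substitutions yield syntactically distinct ground instances.
Number of ground instances = 5^3 = 125.

125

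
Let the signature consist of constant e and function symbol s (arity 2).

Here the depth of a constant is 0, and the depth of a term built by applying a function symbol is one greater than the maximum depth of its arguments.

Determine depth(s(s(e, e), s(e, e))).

depth(s(e, e)) = 1 + max(0, 0) = 1
depth(s(s(e, e), s(e, e))) = 1 + max(1, 1) = 2

2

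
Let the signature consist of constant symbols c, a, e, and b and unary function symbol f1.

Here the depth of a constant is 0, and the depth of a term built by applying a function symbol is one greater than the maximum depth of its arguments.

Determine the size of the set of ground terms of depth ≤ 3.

Let N_k = |{terms of depth ≤ k}|. Then N_0 = 4 and N_k = 4 + N_{k-1} for k ≥ 1 (one summand per function symbol, arity giving the exponent).
N_0 = 4
N_1 = 4 + 4 = 8
N_2 = 4 + 8 = 12
N_3 = 4 + 12 = 16

16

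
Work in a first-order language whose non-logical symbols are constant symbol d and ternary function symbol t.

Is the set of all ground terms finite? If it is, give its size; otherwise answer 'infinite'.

The signature has at least one function symbol (t, arity 3) and at least one constant (d).
Iterating t gives infinitely many distinct ground terms: d, t(d, d, d), t(t(d, d, d), t(d, d, d), t(d, d, d)), ...
So the Herbrand universe is infinite.

infinite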